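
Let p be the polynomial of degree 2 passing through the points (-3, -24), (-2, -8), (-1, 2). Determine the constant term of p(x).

6

Write p(x) = ax^2 + bx + c. Substituting each data point gives a linear system:
  9a - 3b + c = -24
  4a - 2b + c = -8
  a - b + c = 2
Solving the system yields a = -3, b = 1, c = 6.
So p(x) = -3x^2 + x + 6.
The constant term is 6.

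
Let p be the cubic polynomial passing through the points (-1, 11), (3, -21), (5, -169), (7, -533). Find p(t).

Using the Lagrange interpolation formula with nodes -1, 3, 5, 7:
  L_0(t) = (t - 3)(t - 5)(t - 7) / -192
  L_1(t) = (t + 1)(t - 5)(t - 7) / 32
  L_2(t) = (t + 1)(t - 3)(t - 7) / -24
  L_3(t) = (t + 1)(t - 3)(t - 5) / 64
Then p(t) = 11·L_0(t) - 21·L_1(t) - 169·L_2(t) - 533·L_3(t).
Expanding and collecting terms gives p(t) = -2t^3 + 3t^2 + 6.
Check: p(-1) = 11. ✓

p(t) = -2t^3 + 3t^2 + 6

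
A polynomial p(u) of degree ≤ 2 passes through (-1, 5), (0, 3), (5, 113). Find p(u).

Using the Lagrange interpolation formula with nodes -1, 0, 5:
  L_0(u) = u(u - 5) / 6
  L_1(u) = (u + 1)(u - 5) / -5
  L_2(u) = (u + 1)u / 30
Then p(u) = 5·L_0(u) + 3·L_1(u) + 113·L_2(u).
Expanding and collecting terms gives p(u) = 4u² + 2u + 3.
Check: p(0) = 3. ✓

p(u) = 4u^2 + 2u + 3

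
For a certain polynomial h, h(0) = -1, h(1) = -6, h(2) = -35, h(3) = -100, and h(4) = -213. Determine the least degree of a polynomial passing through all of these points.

Forward differences of the values at n = 0, 1, 2, 3, 4:
  h  : -1  -6  -35  -100  -213
  Δ  : -5  -29  -65  -113
  Δ^2: -24  -36  -48
  Δ^3: -12  -12
  Δ^4: 0
The third differences are constant (-12) and nonzero, while all higher differences vanish, so the minimal degree is 3.

3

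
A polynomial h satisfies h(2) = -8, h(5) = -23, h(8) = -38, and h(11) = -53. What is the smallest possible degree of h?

Forward differences of the values at n = 2, 5, 8, 11:
  h  : -8  -23  -38  -53
  Δ  : -15  -15  -15
  Δ^2: 0  0
  Δ^3: 0
The first differences are constant (-15) and nonzero, while all higher differences vanish, so the minimal degree is 1.

1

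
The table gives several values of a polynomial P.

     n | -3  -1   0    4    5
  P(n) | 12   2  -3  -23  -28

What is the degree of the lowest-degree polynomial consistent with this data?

Divided differences on the nodes -3, -1, 0, 4, 5:
  order 0: 12  2  -3  -23  -28
  order 1: -5  -5  -5  -5
  order 2: 0  0  0
  order 3: 0  0
  order 4: 0
The order-1 divided differences are all -5 (nonzero) and every higher order vanishes, so the data lies on a polynomial of degree exactly 1.

1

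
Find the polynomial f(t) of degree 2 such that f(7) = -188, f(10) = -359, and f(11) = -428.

f(t) = -3t^2 - 6t + 1

Using the Lagrange interpolation formula with nodes 7, 10, 11:
  L_0(t) = (t - 10)(t - 11) / 12
  L_1(t) = (t - 7)(t - 11) / -3
  L_2(t) = (t - 7)(t - 10) / 4
Then f(t) = -188·L_0(t) - 359·L_1(t) - 428·L_2(t).
Expanding and collecting terms gives f(t) = -3t^2 - 6t + 1.
Check: f(10) = -359. ✓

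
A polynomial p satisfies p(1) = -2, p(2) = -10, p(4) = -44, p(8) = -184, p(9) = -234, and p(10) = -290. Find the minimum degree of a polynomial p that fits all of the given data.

Divided differences on the nodes 1, 2, 4, 8, 9, 10:
  order 0: -2  -10  -44  -184  -234  -290
  order 1: -8  -17  -35  -50  -56
  order 2: -3  -3  -3  -3
  order 3: 0  0  0
  order 4: 0  0
  order 5: 0
The order-2 divided differences are all -3 (nonzero) and every higher order vanishes, so the data lies on a polynomial of degree exactly 2.

2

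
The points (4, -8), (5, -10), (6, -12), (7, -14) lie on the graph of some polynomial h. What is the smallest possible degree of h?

1

Forward differences of the values at s = 4, 5, 6, 7:
  h  : -8  -10  -12  -14
  Δ  : -2  -2  -2
  Δ^2: 0  0
  Δ^3: 0
The first differences are constant (-2) and nonzero, while all higher differences vanish, so the minimal degree is 1.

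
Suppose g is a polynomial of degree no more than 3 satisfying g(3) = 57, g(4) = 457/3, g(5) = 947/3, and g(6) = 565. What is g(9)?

Write g(u) = au^3 + bu^2 + cu + d. Substituting each data point gives a linear system:
  27a + 9b + 3c + d = 57
  64a + 16b + 4c + d = 457/3
  125a + 25b + 5c + d = 947/3
  216a + 36b + 6c + d = 565
Solving the system yields a = 3, b = -2, c = -5/3, d = -1.
So g(u) = 3u^3 - 2u^2 - (5/3)u - 1.
Then g(9) = 2009.

2009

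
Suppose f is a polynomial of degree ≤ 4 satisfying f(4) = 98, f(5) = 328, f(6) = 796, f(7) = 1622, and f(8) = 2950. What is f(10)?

7808

Forward differences of the values at s = 4, 5, 6, 7, 8:
  f  : 98  328  796  1622  2950
  Δ  : 230  468  826  1328
  Δ^2: 238  358  502
  Δ^3: 120  144
  Δ^4: 24
The fourth differences are constant, confirming degree 4.
Interpolating (Newton forward form) and evaluating at s = 10 gives f(10) = 7808.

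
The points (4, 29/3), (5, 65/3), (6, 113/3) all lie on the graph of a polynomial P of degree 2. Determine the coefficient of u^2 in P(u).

Write P(u) = au^2 + bu + c. Substituting each data point gives a linear system:
  16a + 4b + c = 29/3
  25a + 5b + c = 65/3
  36a + 6b + c = 113/3
Solving the system yields a = 2, b = -6, c = 5/3.
So P(u) = 2u^2 - 6u + 5/3.
The leading coefficient is 2.

2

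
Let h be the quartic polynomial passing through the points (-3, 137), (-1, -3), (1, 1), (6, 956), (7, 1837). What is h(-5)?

Using the Lagrange interpolation formula with nodes -3, -1, 1, 6, 7:
  L_0(u) = (u + 1)(u - 1)(u - 6)(u - 7) / 720
  L_1(u) = (u + 3)(u - 1)(u - 6)(u - 7) / -224
  L_2(u) = (u + 3)(u + 1)(u - 6)(u - 7) / 240
  L_3(u) = (u + 3)(u + 1)(u - 1)(u - 7) / -315
  L_4(u) = (u + 3)(u + 1)(u - 1)(u - 6) / 480
Then h(u) = 137·L_0(u) - 3·L_1(u) + 1·L_2(u) + 956·L_3(u) + 1837·L_4(u).
Expanding and collecting terms gives h(u) = u⁴ - 2u³ + 2u² + 4u - 4.
Evaluating at u = -5: h(-5) = 901.

901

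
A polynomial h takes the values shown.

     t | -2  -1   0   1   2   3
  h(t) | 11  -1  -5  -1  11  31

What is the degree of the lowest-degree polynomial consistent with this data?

2

Forward differences of the values at t = -2, -1, 0, 1, 2, 3:
  h  : 11  -1  -5  -1  11  31
  Δ  : -12  -4  4  12  20
  Δ^2: 8  8  8  8
  Δ^3: 0  0  0
  Δ^4: 0  0
  Δ^5: 0
The second differences are constant (8) and nonzero, while all higher differences vanish, so the minimal degree is 2.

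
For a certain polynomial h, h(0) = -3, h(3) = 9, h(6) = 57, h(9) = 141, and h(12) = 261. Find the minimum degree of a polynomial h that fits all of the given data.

2

Forward differences of the values at u = 0, 3, 6, 9, 12:
  h  : -3  9  57  141  261
  Δ  : 12  48  84  120
  Δ^2: 36  36  36
  Δ^3: 0  0
  Δ^4: 0
The second differences are constant (36) and nonzero, while all higher differences vanish, so the minimal degree is 2.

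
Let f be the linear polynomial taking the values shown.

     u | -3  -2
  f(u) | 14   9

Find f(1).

Using the Lagrange interpolation formula with nodes -3, -2:
  L_0(u) = (u + 2) / -1
  L_1(u) = (u + 3) / 1
Then f(u) = 14·L_0(u) + 9·L_1(u).
Expanding and collecting terms gives f(u) = -5u - 1.
Evaluating at u = 1: f(1) = -6.

-6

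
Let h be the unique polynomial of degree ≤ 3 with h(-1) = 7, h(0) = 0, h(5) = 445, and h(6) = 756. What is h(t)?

h(t) = 3t^3 + 4t^2 - 6t

Write h(t) = at^3 + bt^2 + ct + d. Substituting each data point gives a linear system:
  -a + b - c + d = 7
  d = 0
  125a + 25b + 5c + d = 445
  216a + 36b + 6c + d = 756
Solving the system yields a = 3, b = 4, c = -6, d = 0.
So h(t) = 3t^3 + 4t^2 - 6t.
Check: h(-1) = 7. ✓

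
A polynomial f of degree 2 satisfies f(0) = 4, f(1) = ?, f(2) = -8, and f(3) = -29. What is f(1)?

3

On equispaced nodes a degree-2 polynomial has vanishing third forward difference, so
  - f(0) + 3·f(1) - 3·f(2) + f(3) = 0.
Substituting the known values and solving for f(1):
  3·f(1) = 9
  f(1) = 3.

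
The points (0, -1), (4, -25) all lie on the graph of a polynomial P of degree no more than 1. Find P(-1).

5

Write P(u) = au + b. Substituting each data point gives a linear system:
  b = -1
  4a + b = -25
Solving the system yields a = -6, b = -1.
So P(u) = -6u - 1.
Then P(-1) = 5.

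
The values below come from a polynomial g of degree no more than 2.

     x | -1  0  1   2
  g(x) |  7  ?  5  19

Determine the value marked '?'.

1

On equispaced nodes a degree-2 polynomial has vanishing third forward difference, so
  - g(-1) + 3·g(0) - 3·g(1) + g(2) = 0.
Substituting the known values and solving for g(0):
  3·g(0) = 3
  g(0) = 1.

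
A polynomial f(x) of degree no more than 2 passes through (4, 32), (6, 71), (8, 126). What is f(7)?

193/2

Using the Lagrange interpolation formula with nodes 4, 6, 8:
  L_0(x) = (x - 6)(x - 8) / 8
  L_1(x) = (x - 4)(x - 8) / -4
  L_2(x) = (x - 4)(x - 6) / 8
Then f(x) = 32·L_0(x) + 71·L_1(x) + 126·L_2(x).
Expanding and collecting terms gives f(x) = 2x^2 - (1/2)x + 2.
Evaluating at x = 7: f(7) = 193/2.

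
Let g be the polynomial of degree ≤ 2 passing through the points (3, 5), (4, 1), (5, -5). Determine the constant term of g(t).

5

Write g(t) = at^2 + bt + c. Substituting each data point gives a linear system:
  9a + 3b + c = 5
  16a + 4b + c = 1
  25a + 5b + c = -5
Solving the system yields a = -1, b = 3, c = 5.
So g(t) = -t² + 3t + 5.
The constant term is 5.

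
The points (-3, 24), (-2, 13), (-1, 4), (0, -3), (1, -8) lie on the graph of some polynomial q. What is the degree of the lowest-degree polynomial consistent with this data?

Forward differences of the values at s = -3, -2, -1, 0, 1:
  q  : 24  13  4  -3  -8
  Δ  : -11  -9  -7  -5
  Δ^2: 2  2  2
  Δ^3: 0  0
  Δ^4: 0
The second differences are constant (2) and nonzero, while all higher differences vanish, so the minimal degree is 2.

2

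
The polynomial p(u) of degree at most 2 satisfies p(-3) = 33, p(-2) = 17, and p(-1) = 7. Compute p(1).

5

Using the Lagrange interpolation formula with nodes -3, -2, -1:
  L_0(u) = (u + 2)(u + 1) / 2
  L_1(u) = (u + 3)(u + 1) / -1
  L_2(u) = (u + 3)(u + 2) / 2
Then p(u) = 33·L_0(u) + 17·L_1(u) + 7·L_2(u).
Expanding and collecting terms gives p(u) = 3u^2 - u + 3.
Evaluating at u = 1: p(1) = 5.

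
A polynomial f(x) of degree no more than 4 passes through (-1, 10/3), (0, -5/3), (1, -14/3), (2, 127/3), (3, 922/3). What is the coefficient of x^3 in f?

Write f(x) = ax^4 + bx^3 + cx^2 + dx + e. Substituting each data point gives a linear system:
  a - b + c - d + e = 10/3
  e = -5/3
  a + b + c + d + e = -14/3
  16a + 8b + 4c + 2d + e = 127/3
  81a + 27b + 9c + 3d + e = 922/3
Solving the system yields a = 5, b = -2, c = -4, d = -2, e = -5/3.
So f(x) = 5x^4 - 2x^3 - 4x^2 - 2x - 5/3.
The coefficient of x^3 is -2.

-2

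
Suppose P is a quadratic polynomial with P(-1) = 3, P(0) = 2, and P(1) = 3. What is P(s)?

Using the Lagrange interpolation formula with nodes -1, 0, 1:
  L_0(s) = s(s - 1) / 2
  L_1(s) = (s + 1)(s - 1) / -1
  L_2(s) = (s + 1)s / 2
Then P(s) = 3·L_0(s) + 2·L_1(s) + 3·L_2(s).
Expanding and collecting terms gives P(s) = s² + 2.
Check: P(1) = 3. ✓

P(s) = s^2 + 2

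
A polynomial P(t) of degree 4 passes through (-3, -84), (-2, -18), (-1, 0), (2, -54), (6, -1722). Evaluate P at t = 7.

-3024

Using the Lagrange interpolation formula with nodes -3, -2, -1, 2, 6:
  L_0(t) = (t + 2)(t + 1)(t - 2)(t - 6) / 90
  L_1(t) = (t + 3)(t + 1)(t - 2)(t - 6) / -32
  L_2(t) = (t + 3)(t + 2)(t - 2)(t - 6) / 42
  L_3(t) = (t + 3)(t + 2)(t + 1)(t - 6) / -240
  L_4(t) = (t + 3)(t + 2)(t + 1)(t - 2) / 2016
Then P(t) = -84·L_0(t) - 18·L_1(t) + 0·L_2(t) - 54·L_3(t) - 1722·L_4(t).
Expanding and collecting terms gives P(t) = -t^4 - t^3 - 5t^2 - 5t.
Evaluating at t = 7: P(7) = -3024.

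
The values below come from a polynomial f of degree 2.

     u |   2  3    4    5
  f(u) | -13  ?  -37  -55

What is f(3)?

-23

On equispaced nodes a degree-2 polynomial has vanishing third forward difference, so
  - f(2) + 3·f(3) - 3·f(4) + f(5) = 0.
Substituting the known values and solving for f(3):
  3·f(3) = -69
  f(3) = -23.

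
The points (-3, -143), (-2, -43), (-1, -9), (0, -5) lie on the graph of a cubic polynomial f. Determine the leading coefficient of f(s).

Write f(s) = as^3 + bs^2 + cs + d. Substituting each data point gives a linear system:
  -27a + 9b - 3c + d = -143
  -8a + 4b - 2c + d = -43
  -a + b - c + d = -9
  d = -5
Solving the system yields a = 6, b = 3, c = 1, d = -5.
So f(s) = 6s³ + 3s² + s - 5.
The leading coefficient is 6.

6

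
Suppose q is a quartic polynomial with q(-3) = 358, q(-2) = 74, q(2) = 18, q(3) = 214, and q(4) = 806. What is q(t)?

Using the Lagrange interpolation formula with nodes -3, -2, 2, 3, 4:
  L_0(t) = (t + 2)(t - 2)(t - 3)(t - 4) / 210
  L_1(t) = (t + 3)(t - 2)(t - 3)(t - 4) / -120
  L_2(t) = (t + 3)(t + 2)(t - 3)(t - 4) / 40
  L_3(t) = (t + 3)(t + 2)(t - 2)(t - 4) / -30
  L_4(t) = (t + 3)(t + 2)(t - 2)(t - 3) / 84
Then q(t) = 358·L_0(t) + 74·L_1(t) + 18·L_2(t) + 214·L_3(t) + 806·L_4(t).
Expanding and collecting terms gives q(t) = 4t⁴ - 2t³ - 4t² - 6t - 2.
Check: q(2) = 18. ✓

q(t) = 4t^4 - 2t^3 - 4t^2 - 6t - 2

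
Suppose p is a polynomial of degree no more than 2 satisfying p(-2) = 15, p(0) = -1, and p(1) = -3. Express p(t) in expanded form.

Write p(t) = at^2 + bt + c. Substituting each data point gives a linear system:
  4a - 2b + c = 15
  c = -1
  a + b + c = -3
Solving the system yields a = 2, b = -4, c = -1.
So p(t) = 2t² - 4t - 1.
Check: p(0) = -1. ✓

p(t) = 2t^2 - 4t - 1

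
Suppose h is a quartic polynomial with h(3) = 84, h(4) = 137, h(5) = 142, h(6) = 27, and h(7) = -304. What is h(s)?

Using the Lagrange interpolation formula with nodes 3, 4, 5, 6, 7:
  L_0(s) = (s - 4)(s - 5)(s - 6)(s - 7) / 24
  L_1(s) = (s - 3)(s - 5)(s - 6)(s - 7) / -6
  L_2(s) = (s - 3)(s - 4)(s - 6)(s - 7) / 4
  L_3(s) = (s - 3)(s - 4)(s - 5)(s - 7) / -6
  L_4(s) = (s - 3)(s - 4)(s - 5)(s - 6) / 24
Then h(s) = 84·L_0(s) + 137·L_1(s) + 142·L_2(s) + 27·L_3(s) - 304·L_4(s).
Expanding and collecting terms gives h(s) = -s^4 + 6s^3 + s^2 - s - 3.
Check: h(7) = -304. ✓

h(s) = -s^4 + 6s^3 + s^2 - s - 3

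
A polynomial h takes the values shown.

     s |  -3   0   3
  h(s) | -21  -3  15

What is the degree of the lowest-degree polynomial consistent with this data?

1

Forward differences of the values at s = -3, 0, 3:
  h  : -21  -3  15
  Δ  : 18  18
  Δ^2: 0
The first differences are constant (18) and nonzero, while all higher differences vanish, so the minimal degree is 1.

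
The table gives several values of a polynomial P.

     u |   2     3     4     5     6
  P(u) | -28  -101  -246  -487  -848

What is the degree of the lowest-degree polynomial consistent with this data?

3

Forward differences of the values at u = 2, 3, 4, 5, 6:
  P  : -28  -101  -246  -487  -848
  Δ  : -73  -145  -241  -361
  Δ^2: -72  -96  -120
  Δ^3: -24  -24
  Δ^4: 0
The third differences are constant (-24) and nonzero, while all higher differences vanish, so the minimal degree is 3.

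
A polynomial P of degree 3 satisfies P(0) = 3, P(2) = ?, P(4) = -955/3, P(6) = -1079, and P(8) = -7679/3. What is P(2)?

The 4 known points determine the degree-3 polynomial uniquely.
Write P(t) = at^3 + bt^2 + ct + d. Substituting each data point gives a linear system:
  d = 3
  64a + 16b + 4c + d = -955/3
  216a + 36b + 6c + d = -1079
  512a + 64b + 8c + d = -7679/3
Solving the system yields a = -5, b = 0, c = -1/3, d = 3.
So P(t) = -5t^3 - (1/3)t + 3.
Then P(2) = -113/3.

-113/3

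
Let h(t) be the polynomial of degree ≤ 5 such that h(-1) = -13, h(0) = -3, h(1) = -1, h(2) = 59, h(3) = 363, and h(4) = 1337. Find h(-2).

-97

Write h(t) = at^5 + bt^4 + ct^3 + dt^2 + et + k. Substituting each data point gives a linear system:
  -a + b - c + d - e + k = -13
  k = -3
  a + b + c + d + e + k = -1
  32a + 16b + 8c + 4d + 2e + k = 59
  243a + 81b + 27c + 9d + 3e + k = 363
  1024a + 256b + 64c + 16d + 4e + k = 1337
Solving the system yields a = 1, b = 0, c = 6, d = -4, e = -1, k = -3.
So h(t) = t^5 + 6t^3 - 4t^2 - t - 3.
Then h(-2) = -97.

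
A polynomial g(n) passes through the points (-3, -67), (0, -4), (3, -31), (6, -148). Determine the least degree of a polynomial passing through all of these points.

2

Forward differences of the values at n = -3, 0, 3, 6:
  g  : -67  -4  -31  -148
  Δ  : 63  -27  -117
  Δ^2: -90  -90
  Δ^3: 0
The second differences are constant (-90) and nonzero, while all higher differences vanish, so the minimal degree is 2.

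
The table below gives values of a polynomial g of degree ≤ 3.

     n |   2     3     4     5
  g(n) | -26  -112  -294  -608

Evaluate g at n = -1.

16

Write g(n) = an^3 + bn^2 + cn + d. Substituting each data point gives a linear system:
  8a + 4b + 2c + d = -26
  27a + 9b + 3c + d = -112
  64a + 16b + 4c + d = -294
  125a + 25b + 5c + d = -608
Solving the system yields a = -6, b = 6, c = -2, d = 2.
So g(n) = -6n^3 + 6n^2 - 2n + 2.
Then g(-1) = 16.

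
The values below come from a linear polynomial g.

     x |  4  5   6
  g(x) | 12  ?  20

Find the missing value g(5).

The 2 known points determine the degree-1 polynomial uniquely.
Write g(x) = ax + b. Substituting each data point gives a linear system:
  4a + b = 12
  6a + b = 20
Solving the system yields a = 4, b = -4.
So g(x) = 4x - 4.
Then g(5) = 16.

16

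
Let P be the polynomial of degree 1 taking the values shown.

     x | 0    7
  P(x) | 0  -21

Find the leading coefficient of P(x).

-3

Write P(x) = ax + b. Substituting each data point gives a linear system:
  b = 0
  7a + b = -21
Solving the system yields a = -3, b = 0.
So P(x) = -3x.
The leading coefficient is -3.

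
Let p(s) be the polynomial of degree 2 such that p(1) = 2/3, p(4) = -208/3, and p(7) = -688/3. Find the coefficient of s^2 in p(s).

Write p(s) = as^2 + bs + c. Substituting each data point gives a linear system:
  a + b + c = 2/3
  16a + 4b + c = -208/3
  49a + 7b + c = -688/3
Solving the system yields a = -5, b = 5/3, c = 4.
So p(s) = -5s^2 + (5/3)s + 4.
The leading coefficient is -5.

-5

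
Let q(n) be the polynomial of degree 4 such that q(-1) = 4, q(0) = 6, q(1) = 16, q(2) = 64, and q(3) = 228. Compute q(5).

Using the Lagrange interpolation formula with nodes -1, 0, 1, 2, 3:
  L_0(n) = n(n - 1)(n - 2)(n - 3) / 24
  L_1(n) = (n + 1)(n - 1)(n - 2)(n - 3) / -6
  L_2(n) = (n + 1)n(n - 2)(n - 3) / 4
  L_3(n) = (n + 1)n(n - 1)(n - 3) / -6
  L_4(n) = (n + 1)n(n - 1)(n - 2) / 24
Then q(n) = 4·L_0(n) + 6·L_1(n) + 16·L_2(n) + 64·L_3(n) + 228·L_4(n).
Expanding and collecting terms gives q(n) = 2n⁴ + n³ + 2n² + 5n + 6.
Evaluating at n = 5: q(5) = 1456.

1456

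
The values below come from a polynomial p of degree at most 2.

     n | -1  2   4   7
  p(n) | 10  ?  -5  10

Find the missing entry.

The 3 known points determine the degree-2 polynomial uniquely.
Write p(n) = an^2 + bn + c. Substituting each data point gives a linear system:
  a - b + c = 10
  16a + 4b + c = -5
  49a + 7b + c = 10
Solving the system yields a = 1, b = -6, c = 3.
So p(n) = n^2 - 6n + 3.
Then p(2) = -5.

-5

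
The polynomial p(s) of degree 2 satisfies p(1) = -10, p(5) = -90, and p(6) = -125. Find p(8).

Write p(s) = as^2 + bs + c. Substituting each data point gives a linear system:
  a + b + c = -10
  25a + 5b + c = -90
  36a + 6b + c = -125
Solving the system yields a = -3, b = -2, c = -5.
So p(s) = -3s^2 - 2s - 5.
Then p(8) = -213.

-213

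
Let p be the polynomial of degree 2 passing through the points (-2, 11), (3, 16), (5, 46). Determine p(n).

p(n) = 2n^2 - n + 1

Write p(n) = an^2 + bn + c. Substituting each data point gives a linear system:
  4a - 2b + c = 11
  9a + 3b + c = 16
  25a + 5b + c = 46
Solving the system yields a = 2, b = -1, c = 1.
So p(n) = 2n^2 - n + 1.
Check: p(-2) = 11. ✓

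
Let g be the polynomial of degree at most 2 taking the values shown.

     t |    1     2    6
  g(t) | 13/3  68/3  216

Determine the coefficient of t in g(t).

Write g(t) = at^2 + bt + c. Substituting each data point gives a linear system:
  a + b + c = 13/3
  4a + 2b + c = 68/3
  36a + 6b + c = 216
Solving the system yields a = 6, b = 1/3, c = -2.
So g(t) = 6t² + (1/3)t - 2.
The coefficient of t is 1/3.

1/3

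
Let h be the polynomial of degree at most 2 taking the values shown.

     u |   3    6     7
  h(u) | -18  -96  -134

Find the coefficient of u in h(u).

1

Write h(u) = au^2 + bu + c. Substituting each data point gives a linear system:
  9a + 3b + c = -18
  36a + 6b + c = -96
  49a + 7b + c = -134
Solving the system yields a = -3, b = 1, c = 6.
So h(u) = -3u² + u + 6.
The coefficient of u is 1.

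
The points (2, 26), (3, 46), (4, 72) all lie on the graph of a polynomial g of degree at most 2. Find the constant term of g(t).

Write g(t) = at^2 + bt + c. Substituting each data point gives a linear system:
  4a + 2b + c = 26
  9a + 3b + c = 46
  16a + 4b + c = 72
Solving the system yields a = 3, b = 5, c = 4.
So g(t) = 3t^2 + 5t + 4.
The constant term is 4.

4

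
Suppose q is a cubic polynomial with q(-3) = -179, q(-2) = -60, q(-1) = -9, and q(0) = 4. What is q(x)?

q(x) = 5x^3 - 4x^2 + 4x + 4

Write q(x) = ax^3 + bx^2 + cx + d. Substituting each data point gives a linear system:
  -27a + 9b - 3c + d = -179
  -8a + 4b - 2c + d = -60
  -a + b - c + d = -9
  d = 4
Solving the system yields a = 5, b = -4, c = 4, d = 4.
So q(x) = 5x^3 - 4x^2 + 4x + 4.
Check: q(-3) = -179. ✓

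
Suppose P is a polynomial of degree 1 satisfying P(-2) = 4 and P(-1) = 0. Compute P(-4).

12

Write P(n) = an + b. Substituting each data point gives a linear system:
  -2a + b = 4
  -a + b = 0
Solving the system yields a = -4, b = -4.
So P(n) = -4n - 4.
Then P(-4) = 12.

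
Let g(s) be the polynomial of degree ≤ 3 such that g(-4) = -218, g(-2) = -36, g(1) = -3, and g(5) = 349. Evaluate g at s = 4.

174

Write g(s) = as^3 + bs^2 + cs + d. Substituting each data point gives a linear system:
  -64a + 16b - 4c + d = -218
  -8a + 4b - 2c + d = -36
  a + b + c + d = -3
  125a + 25b + 5c + d = 349
Solving the system yields a = 3, b = -1, c = 1, d = -6.
So g(s) = 3s^3 - s^2 + s - 6.
Then g(4) = 174.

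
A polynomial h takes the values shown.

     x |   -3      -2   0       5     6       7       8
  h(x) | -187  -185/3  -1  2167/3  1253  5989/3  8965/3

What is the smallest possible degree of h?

3

Divided differences on the nodes -3, -2, 0, 5, 6, 7, 8:
  order 0: -187  -185/3  -1  2167/3  1253  5989/3  8965/3
  order 1: 376/3  91/3  434/3  1592/3  2230/3  992
  order 2: -95/3  49/3  193/3  319/3  373/3
  order 3: 6  6  6  6
  order 4: 0  0  0
  order 5: 0  0
  order 6: 0
The order-3 divided differences are all 6 (nonzero) and every higher order vanishes, so the data lies on a polynomial of degree exactly 3.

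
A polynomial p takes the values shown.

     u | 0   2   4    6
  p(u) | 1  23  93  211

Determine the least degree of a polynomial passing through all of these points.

Forward differences of the values at u = 0, 2, 4, 6:
  p  : 1  23  93  211
  Δ  : 22  70  118
  Δ^2: 48  48
  Δ^3: 0
The second differences are constant (48) and nonzero, while all higher differences vanish, so the minimal degree is 2.

2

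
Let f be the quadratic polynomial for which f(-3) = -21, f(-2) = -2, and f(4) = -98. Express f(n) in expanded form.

Write f(n) = an^2 + bn + c. Substituting each data point gives a linear system:
  9a - 3b + c = -21
  4a - 2b + c = -2
  16a + 4b + c = -98
Solving the system yields a = -5, b = -6, c = 6.
So f(n) = -5n² - 6n + 6.
Check: f(4) = -98. ✓

f(n) = -5n^2 - 6n + 6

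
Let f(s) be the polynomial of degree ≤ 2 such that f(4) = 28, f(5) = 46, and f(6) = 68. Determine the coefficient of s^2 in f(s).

Write f(s) = as^2 + bs + c. Substituting each data point gives a linear system:
  16a + 4b + c = 28
  25a + 5b + c = 46
  36a + 6b + c = 68
Solving the system yields a = 2, b = 0, c = -4.
So f(s) = 2s^2 - 4.
The leading coefficient is 2.

2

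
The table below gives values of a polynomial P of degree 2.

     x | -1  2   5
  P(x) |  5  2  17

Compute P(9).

65

Using the Lagrange interpolation formula with nodes -1, 2, 5:
  L_0(x) = (x - 2)(x - 5) / 18
  L_1(x) = (x + 1)(x - 5) / -9
  L_2(x) = (x + 1)(x - 2) / 18
Then P(x) = 5·L_0(x) + 2·L_1(x) + 17·L_2(x).
Expanding and collecting terms gives P(x) = x² - 2x + 2.
Evaluating at x = 9: P(9) = 65.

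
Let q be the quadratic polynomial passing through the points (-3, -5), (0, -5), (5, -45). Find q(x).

Using the Lagrange interpolation formula with nodes -3, 0, 5:
  L_0(x) = x(x - 5) / 24
  L_1(x) = (x + 3)(x - 5) / -15
  L_2(x) = (x + 3)x / 40
Then q(x) = -5·L_0(x) - 5·L_1(x) - 45·L_2(x).
Expanding and collecting terms gives q(x) = -x² - 3x - 5.
Check: q(5) = -45. ✓

q(x) = -x^2 - 3x - 5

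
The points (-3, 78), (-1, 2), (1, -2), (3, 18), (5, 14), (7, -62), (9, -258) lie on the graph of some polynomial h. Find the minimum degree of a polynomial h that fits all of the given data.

Forward differences of the values at u = -3, -1, 1, 3, 5, 7, 9:
  h  : 78  2  -2  18  14  -62  -258
  Δ  : -76  -4  20  -4  -76  -196
  Δ^2: 72  24  -24  -72  -120
  Δ^3: -48  -48  -48  -48
  Δ^4: 0  0  0
  Δ^5: 0  0
  Δ^6: 0
The third differences are constant (-48) and nonzero, while all higher differences vanish, so the minimal degree is 3.

3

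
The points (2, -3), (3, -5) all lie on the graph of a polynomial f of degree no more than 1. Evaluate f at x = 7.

Using the Lagrange interpolation formula with nodes 2, 3:
  L_0(x) = (x - 3) / -1
  L_1(x) = (x - 2) / 1
Then f(x) = -3·L_0(x) - 5·L_1(x).
Expanding and collecting terms gives f(x) = -2x + 1.
Evaluating at x = 7: f(7) = -13.

-13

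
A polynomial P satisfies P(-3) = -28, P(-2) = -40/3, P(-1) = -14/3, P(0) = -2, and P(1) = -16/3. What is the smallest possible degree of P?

2

Divided differences on the nodes -3, -2, -1, 0, 1:
  order 0: -28  -40/3  -14/3  -2  -16/3
  order 1: 44/3  26/3  8/3  -10/3
  order 2: -3  -3  -3
  order 3: 0  0
  order 4: 0
The order-2 divided differences are all -3 (nonzero) and every higher order vanishes, so the data lies on a polynomial of degree exactly 2.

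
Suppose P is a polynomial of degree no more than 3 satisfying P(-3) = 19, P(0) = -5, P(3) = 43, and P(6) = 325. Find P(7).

Forward differences of the values at t = -3, 0, 3, 6:
  P  : 19  -5  43  325
  Δ  : -24  48  282
  Δ^2: 72  234
  Δ^3: 162
The third differences are constant, confirming degree 3.
Interpolating (Newton forward form) and evaluating at t = 7 gives P(7) = 499.

499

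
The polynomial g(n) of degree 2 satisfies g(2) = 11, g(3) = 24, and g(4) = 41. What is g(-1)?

-4

Forward differences of the values at n = 2, 3, 4:
  g  : 11  24  41
  Δ  : 13  17
  Δ^2: 4
The second differences are constant, confirming degree 2.
Interpolating (Newton forward form) and evaluating at n = -1 gives g(-1) = -4.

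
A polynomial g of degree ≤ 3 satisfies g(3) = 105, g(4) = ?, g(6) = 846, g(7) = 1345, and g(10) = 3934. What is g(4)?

The 4 known points determine the degree-3 polynomial uniquely.
Write g(x) = ax^3 + bx^2 + cx + d. Substituting each data point gives a linear system:
  27a + 9b + 3c + d = 105
  216a + 36b + 6c + d = 846
  343a + 49b + 7c + d = 1345
  1000a + 100b + 10c + d = 3934
Solving the system yields a = 4, b = -1, c = 4, d = -6.
So g(x) = 4x^3 - x^2 + 4x - 6.
Then g(4) = 250.

250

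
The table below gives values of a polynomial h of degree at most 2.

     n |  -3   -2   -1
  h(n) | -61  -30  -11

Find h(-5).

Forward differences of the values at n = -3, -2, -1:
  h  : -61  -30  -11
  Δ  : 31  19
  Δ^2: -12
The second differences are constant, confirming degree 2.
Interpolating (Newton forward form) and evaluating at n = -5 gives h(-5) = -159.

-159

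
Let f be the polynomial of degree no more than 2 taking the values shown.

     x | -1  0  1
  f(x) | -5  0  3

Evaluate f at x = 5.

Using the Lagrange interpolation formula with nodes -1, 0, 1:
  L_0(x) = x(x - 1) / 2
  L_1(x) = (x + 1)(x - 1) / -1
  L_2(x) = (x + 1)x / 2
Then f(x) = -5·L_0(x) + 0·L_1(x) + 3·L_2(x).
Expanding and collecting terms gives f(x) = -x^2 + 4x.
Evaluating at x = 5: f(5) = -5.

-5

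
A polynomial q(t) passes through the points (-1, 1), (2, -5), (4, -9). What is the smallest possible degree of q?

1

Divided differences on the nodes -1, 2, 4:
  order 0: 1  -5  -9
  order 1: -2  -2
  order 2: 0
The order-1 divided differences are all -2 (nonzero) and every higher order vanishes, so the data lies on a polynomial of degree exactly 1.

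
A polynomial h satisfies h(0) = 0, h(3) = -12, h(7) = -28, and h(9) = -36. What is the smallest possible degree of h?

Divided differences on the nodes 0, 3, 7, 9:
  order 0: 0  -12  -28  -36
  order 1: -4  -4  -4
  order 2: 0  0
  order 3: 0
The order-1 divided differences are all -4 (nonzero) and every higher order vanishes, so the data lies on a polynomial of degree exactly 1.

1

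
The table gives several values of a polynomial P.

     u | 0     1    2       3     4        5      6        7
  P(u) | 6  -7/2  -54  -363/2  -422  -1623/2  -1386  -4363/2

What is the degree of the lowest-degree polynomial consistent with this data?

Forward differences of the values at u = 0, 1, 2, 3, 4, 5, 6, 7:
  P  : 6  -7/2  -54  -363/2  -422  -1623/2  -1386  -4363/2
  Δ  : -19/2  -101/2  -255/2  -481/2  -779/2  -1149/2  -1591/2
  Δ^2: -41  -77  -113  -149  -185  -221
  Δ^3: -36  -36  -36  -36  -36
  Δ^4: 0  0  0  0
  Δ^5: 0  0  0
  Δ^6: 0  0
  Δ^7: 0
The third differences are constant (-36) and nonzero, while all higher differences vanish, so the minimal degree is 3.

3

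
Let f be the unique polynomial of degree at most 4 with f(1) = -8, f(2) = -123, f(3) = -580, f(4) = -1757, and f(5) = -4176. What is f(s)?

f(s) = -6s^4 - 3s^3 - 3s^2 + 5s - 1

Write f(s) = as^4 + bs^3 + cs^2 + ds + e. Substituting each data point gives a linear system:
  a + b + c + d + e = -8
  16a + 8b + 4c + 2d + e = -123
  81a + 27b + 9c + 3d + e = -580
  256a + 64b + 16c + 4d + e = -1757
  625a + 125b + 25c + 5d + e = -4176
Solving the system yields a = -6, b = -3, c = -3, d = 5, e = -1.
So f(s) = -6s⁴ - 3s³ - 3s² + 5s - 1.
Check: f(3) = -580. ✓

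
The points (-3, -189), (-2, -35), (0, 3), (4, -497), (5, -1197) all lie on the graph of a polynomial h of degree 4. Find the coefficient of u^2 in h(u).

Write h(u) = au^4 + bu^3 + cu^2 + du + e. Substituting each data point gives a linear system:
  81a - 27b + 9c - 3d + e = -189
  16a - 8b + 4c - 2d + e = -35
  e = 3
  256a + 64b + 16c + 4d + e = -497
  625a + 125b + 25c + 5d + e = -1197
Solving the system yields a = -2, b = 1, c = -2, d = -5, e = 3.
So h(u) = -2u^4 + u^3 - 2u^2 - 5u + 3.
The coefficient of u^2 is -2.

-2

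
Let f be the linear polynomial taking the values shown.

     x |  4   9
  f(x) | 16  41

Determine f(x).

f(x) = 5x - 4

Write f(x) = ax + b. Substituting each data point gives a linear system:
  4a + b = 16
  9a + b = 41
Solving the system yields a = 5, b = -4.
So f(x) = 5x - 4.
Check: f(9) = 41. ✓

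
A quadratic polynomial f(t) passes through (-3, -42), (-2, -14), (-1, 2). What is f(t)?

Using the Lagrange interpolation formula with nodes -3, -2, -1:
  L_0(t) = (t + 2)(t + 1) / 2
  L_1(t) = (t + 3)(t + 1) / -1
  L_2(t) = (t + 3)(t + 2) / 2
Then f(t) = -42·L_0(t) - 14·L_1(t) + 2·L_2(t).
Expanding and collecting terms gives f(t) = -6t^2 - 2t + 6.
Check: f(-1) = 2. ✓

f(t) = -6t^2 - 2t + 6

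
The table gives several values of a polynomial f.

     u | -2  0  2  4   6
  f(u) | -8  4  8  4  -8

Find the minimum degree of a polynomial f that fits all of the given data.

Forward differences of the values at u = -2, 0, 2, 4, 6:
  f  : -8  4  8  4  -8
  Δ  : 12  4  -4  -12
  Δ^2: -8  -8  -8
  Δ^3: 0  0
  Δ^4: 0
The second differences are constant (-8) and nonzero, while all higher differences vanish, so the minimal degree is 2.

2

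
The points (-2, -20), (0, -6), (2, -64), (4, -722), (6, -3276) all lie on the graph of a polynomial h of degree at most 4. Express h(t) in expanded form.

Using the Lagrange interpolation formula with nodes -2, 0, 2, 4, 6:
  L_0(t) = t(t - 2)(t - 4)(t - 6) / 384
  L_1(t) = (t + 2)(t - 2)(t - 4)(t - 6) / -96
  L_2(t) = (t + 2)t(t - 4)(t - 6) / 64
  L_3(t) = (t + 2)t(t - 2)(t - 6) / -96
  L_4(t) = (t + 2)t(t - 2)(t - 4) / 384
Then h(t) = -20·L_0(t) - 6·L_1(t) - 64·L_2(t) - 722·L_3(t) - 3276·L_4(t).
Expanding and collecting terms gives h(t) = -2t^4 - 3t^3 - t^2 + t - 6.
Check: h(0) = -6. ✓

h(t) = -2t^4 - 3t^3 - t^2 + t - 6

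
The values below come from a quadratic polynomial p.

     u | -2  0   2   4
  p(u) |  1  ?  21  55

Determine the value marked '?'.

On equispaced nodes a degree-2 polynomial has vanishing third forward difference, so
  - p(-2) + 3·p(0) - 3·p(2) + p(4) = 0.
Substituting the known values and solving for p(0):
  3·p(0) = 9
  p(0) = 3.

3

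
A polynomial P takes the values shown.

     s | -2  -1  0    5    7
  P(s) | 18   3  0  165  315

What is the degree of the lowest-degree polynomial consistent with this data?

Divided differences on the nodes -2, -1, 0, 5, 7:
  order 0: 18  3  0  165  315
  order 1: -15  -3  33  75
  order 2: 6  6  6
  order 3: 0  0
  order 4: 0
The order-2 divided differences are all 6 (nonzero) and every higher order vanishes, so the data lies on a polynomial of degree exactly 2.

2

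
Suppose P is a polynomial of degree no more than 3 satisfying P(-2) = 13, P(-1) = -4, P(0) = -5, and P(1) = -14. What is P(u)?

P(u) = -4u^3 - 4u^2 - u - 5

Write P(u) = au^3 + bu^2 + cu + d. Substituting each data point gives a linear system:
  -8a + 4b - 2c + d = 13
  -a + b - c + d = -4
  d = -5
  a + b + c + d = -14
Solving the system yields a = -4, b = -4, c = -1, d = -5.
So P(u) = -4u^3 - 4u^2 - u - 5.
Check: P(1) = -14. ✓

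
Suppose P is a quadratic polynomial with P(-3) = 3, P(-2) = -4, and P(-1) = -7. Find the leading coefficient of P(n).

2

Write P(n) = an^2 + bn + c. Substituting each data point gives a linear system:
  9a - 3b + c = 3
  4a - 2b + c = -4
  a - b + c = -7
Solving the system yields a = 2, b = 3, c = -6.
So P(n) = 2n^2 + 3n - 6.
The leading coefficient is 2.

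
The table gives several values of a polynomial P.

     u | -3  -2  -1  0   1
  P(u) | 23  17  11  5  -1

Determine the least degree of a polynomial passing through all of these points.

1

Forward differences of the values at u = -3, -2, -1, 0, 1:
  P  : 23  17  11  5  -1
  Δ  : -6  -6  -6  -6
  Δ^2: 0  0  0
  Δ^3: 0  0
  Δ^4: 0
The first differences are constant (-6) and nonzero, while all higher differences vanish, so the minimal degree is 1.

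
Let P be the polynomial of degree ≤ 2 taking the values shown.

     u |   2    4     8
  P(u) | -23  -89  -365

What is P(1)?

Write P(u) = au^2 + bu + c. Substituting each data point gives a linear system:
  4a + 2b + c = -23
  16a + 4b + c = -89
  64a + 8b + c = -365
Solving the system yields a = -6, b = 3, c = -5.
So P(u) = -6u^2 + 3u - 5.
Then P(1) = -8.

-8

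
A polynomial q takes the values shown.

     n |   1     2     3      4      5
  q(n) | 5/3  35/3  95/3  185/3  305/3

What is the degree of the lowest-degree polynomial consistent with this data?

Forward differences of the values at n = 1, 2, 3, 4, 5:
  q  : 5/3  35/3  95/3  185/3  305/3
  Δ  : 10  20  30  40
  Δ^2: 10  10  10
  Δ^3: 0  0
  Δ^4: 0
The second differences are constant (10) and nonzero, while all higher differences vanish, so the minimal degree is 2.

2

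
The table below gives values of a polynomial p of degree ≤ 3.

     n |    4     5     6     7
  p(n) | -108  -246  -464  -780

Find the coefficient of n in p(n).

0

Write p(n) = an^3 + bn^2 + cn + d. Substituting each data point gives a linear system:
  64a + 16b + 4c + d = -108
  125a + 25b + 5c + d = -246
  216a + 36b + 6c + d = -464
  343a + 49b + 7c + d = -780
Solving the system yields a = -3, b = 5, c = 0, d = 4.
So p(n) = -3n^3 + 5n^2 + 4.
The coefficient of n is 0.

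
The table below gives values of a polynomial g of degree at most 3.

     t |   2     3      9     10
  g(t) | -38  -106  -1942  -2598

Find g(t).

g(t) = -2t^3 - 6t^2 + 2

Using the Lagrange interpolation formula with nodes 2, 3, 9, 10:
  L_0(t) = (t - 3)(t - 9)(t - 10) / -56
  L_1(t) = (t - 2)(t - 9)(t - 10) / 42
  L_2(t) = (t - 2)(t - 3)(t - 10) / -42
  L_3(t) = (t - 2)(t - 3)(t - 9) / 56
Then g(t) = -38·L_0(t) - 106·L_1(t) - 1942·L_2(t) - 2598·L_3(t).
Expanding and collecting terms gives g(t) = -2t^3 - 6t^2 + 2.
Check: g(10) = -2598. ✓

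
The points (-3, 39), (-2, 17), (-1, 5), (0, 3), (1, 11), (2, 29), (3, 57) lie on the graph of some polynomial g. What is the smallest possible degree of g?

2

Forward differences of the values at n = -3, -2, -1, 0, 1, 2, 3:
  g  : 39  17  5  3  11  29  57
  Δ  : -22  -12  -2  8  18  28
  Δ^2: 10  10  10  10  10
  Δ^3: 0  0  0  0
  Δ^4: 0  0  0
  Δ^5: 0  0
  Δ^6: 0
The second differences are constant (10) and nonzero, while all higher differences vanish, so the minimal degree is 2.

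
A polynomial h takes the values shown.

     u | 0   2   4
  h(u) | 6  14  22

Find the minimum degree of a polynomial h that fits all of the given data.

Forward differences of the values at u = 0, 2, 4:
  h  : 6  14  22
  Δ  : 8  8
  Δ^2: 0
The first differences are constant (8) and nonzero, while all higher differences vanish, so the minimal degree is 1.

1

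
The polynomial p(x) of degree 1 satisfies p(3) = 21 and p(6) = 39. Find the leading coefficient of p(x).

Write p(x) = ax + b. Substituting each data point gives a linear system:
  3a + b = 21
  6a + b = 39
Solving the system yields a = 6, b = 3.
So p(x) = 6x + 3.
The leading coefficient is 6.

6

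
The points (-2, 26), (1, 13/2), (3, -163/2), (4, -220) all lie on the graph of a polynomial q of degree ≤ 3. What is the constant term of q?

Write q(u) = au^3 + bu^2 + cu + d. Substituting each data point gives a linear system:
  -8a + 4b - 2c + d = 26
  a + b + c + d = 13/2
  27a + 9b + 3c + d = -163/2
  64a + 16b + 4c + d = -220
Solving the system yields a = -4, b = 1/2, c = 6, d = 4.
So q(u) = -4u³ + (1/2)u² + 6u + 4.
The constant term is 4.

4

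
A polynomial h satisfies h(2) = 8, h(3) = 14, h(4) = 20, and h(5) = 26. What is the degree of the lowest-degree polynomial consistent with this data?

Forward differences of the values at u = 2, 3, 4, 5:
  h  : 8  14  20  26
  Δ  : 6  6  6
  Δ^2: 0  0
  Δ^3: 0
The first differences are constant (6) and nonzero, while all higher differences vanish, so the minimal degree is 1.

1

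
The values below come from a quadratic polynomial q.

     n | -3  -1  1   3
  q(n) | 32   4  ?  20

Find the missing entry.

On equispaced nodes a degree-2 polynomial has vanishing third forward difference, so
  - q(-3) + 3·q(-1) - 3·q(1) + q(3) = 0.
Substituting the known values and solving for q(1):
  -3·q(1) = 0
  q(1) = 0.

0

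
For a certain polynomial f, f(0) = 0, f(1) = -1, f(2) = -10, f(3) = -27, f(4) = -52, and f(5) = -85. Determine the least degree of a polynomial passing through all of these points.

Forward differences of the values at x = 0, 1, 2, 3, 4, 5:
  f  : 0  -1  -10  -27  -52  -85
  Δ  : -1  -9  -17  -25  -33
  Δ^2: -8  -8  -8  -8
  Δ^3: 0  0  0
  Δ^4: 0  0
  Δ^5: 0
The second differences are constant (-8) and nonzero, while all higher differences vanish, so the minimal degree is 2.

2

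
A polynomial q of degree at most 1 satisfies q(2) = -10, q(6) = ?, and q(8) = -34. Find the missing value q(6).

-26

The 2 known points determine the degree-1 polynomial uniquely.
Write q(t) = at + b. Substituting each data point gives a linear system:
  2a + b = -10
  8a + b = -34
Solving the system yields a = -4, b = -2.
So q(t) = -4t - 2.
Then q(6) = -26.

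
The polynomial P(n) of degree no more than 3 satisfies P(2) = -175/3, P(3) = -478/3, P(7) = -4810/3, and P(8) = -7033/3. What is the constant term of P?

Write P(n) = an^3 + bn^2 + cn + d. Substituting each data point gives a linear system:
  8a + 4b + 2c + d = -175/3
  27a + 9b + 3c + d = -478/3
  343a + 49b + 7c + d = -4810/3
  512a + 64b + 8c + d = -7033/3
Solving the system yields a = -4, b = -4, c = -5, d = -1/3.
So P(n) = -4n^3 - 4n^2 - 5n - 1/3.
The constant term is -1/3.

-1/3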